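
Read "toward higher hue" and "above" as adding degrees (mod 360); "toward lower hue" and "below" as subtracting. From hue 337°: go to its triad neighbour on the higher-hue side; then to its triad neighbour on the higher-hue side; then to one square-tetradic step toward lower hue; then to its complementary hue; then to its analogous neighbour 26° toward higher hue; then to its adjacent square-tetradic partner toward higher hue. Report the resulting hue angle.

63°

+120° (triadic ↑): 337 + 120 = 457 → 457 − 360 = 97°
+120° (triadic ↑): 97 + 120 = 217°
−90° (square ↓): 217 − 90 = 127°
+180° (complement): 127 + 180 = 307°
+26° (analog 26° ↑): 307 + 26 = 333°
+90° (square ↑): 333 + 90 = 423 → 423 − 360 = 63°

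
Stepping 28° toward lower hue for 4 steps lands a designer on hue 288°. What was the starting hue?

40°

4 steps of 28° (toward lower hue) give a net shift of −112°.
Start = end − shift: 288 + 112 = 400 → 400 − 360 = 40°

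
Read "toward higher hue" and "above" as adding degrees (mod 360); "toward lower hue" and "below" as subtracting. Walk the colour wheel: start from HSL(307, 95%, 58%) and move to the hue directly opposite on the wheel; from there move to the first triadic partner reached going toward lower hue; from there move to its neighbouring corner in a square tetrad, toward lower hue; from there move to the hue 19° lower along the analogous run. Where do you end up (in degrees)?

258°

307 + 180 = 487 → 487 − 360 = 127°   (complement)
127 − 120 = 7°   (triadic ↓)
7 − 90 = -83 → -83 + 360 = 277°   (square ↓)
277 − 19 = 258°   (analog 19° ↓)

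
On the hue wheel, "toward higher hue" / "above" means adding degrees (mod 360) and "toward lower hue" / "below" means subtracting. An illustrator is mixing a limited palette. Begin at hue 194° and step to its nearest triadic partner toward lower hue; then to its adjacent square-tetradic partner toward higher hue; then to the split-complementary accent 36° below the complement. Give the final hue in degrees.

−120° (triadic ↓): 194 − 120 = 74°
+90° (square ↑): 74 + 90 = 164°
+144° (split-comp 36° ↓): 164 + 144 = 308°

308°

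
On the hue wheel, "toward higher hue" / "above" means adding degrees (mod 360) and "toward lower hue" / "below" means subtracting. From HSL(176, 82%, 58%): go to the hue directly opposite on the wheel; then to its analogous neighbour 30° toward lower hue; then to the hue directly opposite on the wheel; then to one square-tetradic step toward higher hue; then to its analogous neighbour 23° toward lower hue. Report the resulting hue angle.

complement +180°: 176 + 180 = 356°
analog 30° ↓ −30°: 356 − 30 = 326°
complement +180°: 326 + 180 = 506 → 506 − 360 = 146°
square ↑ +90°: 146 + 90 = 236°
analog 23° ↓ −23°: 236 − 23 = 213°

213°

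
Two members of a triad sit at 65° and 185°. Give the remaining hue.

305°

A triad spaces three hues 120° apart.
The full set is {65°, 185°, 305°}.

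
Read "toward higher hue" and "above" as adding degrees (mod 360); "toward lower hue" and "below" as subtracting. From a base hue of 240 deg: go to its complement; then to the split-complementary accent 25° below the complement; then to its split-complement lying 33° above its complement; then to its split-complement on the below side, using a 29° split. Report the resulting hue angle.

+180° (complement): 240 + 180 = 420 → 420 − 360 = 60°
+155° (split-comp 25° ↓): 60 + 155 = 215°
+213° (split-comp 33° ↑): 215 + 213 = 428 → 428 − 360 = 68°
+151° (split-comp 29° ↓): 68 + 151 = 219°

219°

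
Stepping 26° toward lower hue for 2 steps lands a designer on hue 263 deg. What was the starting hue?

315°

2 steps of 26° (toward lower hue) give a net shift of −52°.
Start = end − shift: 263 + 52 = 315°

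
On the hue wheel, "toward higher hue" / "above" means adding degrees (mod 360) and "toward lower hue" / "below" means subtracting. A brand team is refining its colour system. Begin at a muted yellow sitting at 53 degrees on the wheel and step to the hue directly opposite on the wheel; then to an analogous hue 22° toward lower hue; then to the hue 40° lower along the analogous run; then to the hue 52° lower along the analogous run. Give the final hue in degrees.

119°

53 + 180 = 233°   (complement)
233 − 22 = 211°   (analog 22° ↓)
211 − 40 = 171°   (analog 40° ↓)
171 − 52 = 119°   (analog 52° ↓)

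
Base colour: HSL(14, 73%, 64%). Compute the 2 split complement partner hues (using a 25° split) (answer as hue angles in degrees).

169° and 219°

Split-complementary hues sit 25° either side of the complement.
Complement of 14°: 14 + 180 = 194°
194 − 25 = 169°
194 + 25 = 219°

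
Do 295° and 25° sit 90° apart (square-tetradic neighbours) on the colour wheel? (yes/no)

yes

Angular distance: |295 − 25| = 270; shorter arc = 360 − 270 = 90°.
90° apart (square-tetradic neighbours) requires 90°.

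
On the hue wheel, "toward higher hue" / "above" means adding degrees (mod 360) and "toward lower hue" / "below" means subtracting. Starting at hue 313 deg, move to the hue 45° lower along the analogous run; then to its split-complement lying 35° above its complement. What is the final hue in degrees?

123°

313 − 45 = 268°   (analog 45° ↓)
268 + 215 = 483 → 483 − 360 = 123°   (split-comp 35° ↑)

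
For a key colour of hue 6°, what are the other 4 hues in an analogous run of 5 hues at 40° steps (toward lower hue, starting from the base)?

326°, 286°, 246°, and 206°

Analogous hues sit every 40° along the wheel.
6 − 40 = -34 → -34 + 360 = 326°
6 − 80 = -74 → -74 + 360 = 286°
6 − 120 = -114 → -114 + 360 = 246°
6 − 160 = -154 → -154 + 360 = 206°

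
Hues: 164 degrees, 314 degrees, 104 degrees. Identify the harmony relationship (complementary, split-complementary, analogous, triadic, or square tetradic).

split-complementary

Sort the hues: 104°, 164°, 314°.
Successive gaps around the wheel: 60°, 150°, 150°.
Two 150° gaps and one 60° gap — a base hue opposite a pair of accents 30° either side of its complement — is the split-complementary pattern.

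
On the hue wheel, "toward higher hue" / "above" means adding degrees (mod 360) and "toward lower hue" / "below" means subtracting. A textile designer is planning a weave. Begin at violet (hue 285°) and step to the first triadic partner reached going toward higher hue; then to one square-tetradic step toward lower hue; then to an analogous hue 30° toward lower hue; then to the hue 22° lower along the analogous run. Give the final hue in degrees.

285 + 120 = 405 → 405 − 360 = 45°   (triadic ↑)
45 − 90 = -45 → -45 + 360 = 315°   (square ↓)
315 − 30 = 285°   (analog 30° ↓)
285 − 22 = 263°   (analog 22° ↓)

263°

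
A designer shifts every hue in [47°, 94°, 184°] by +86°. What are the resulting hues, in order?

133°, 180°, 270°

47 + 86 = 133°
94 + 86 = 180°
184 + 86 = 270°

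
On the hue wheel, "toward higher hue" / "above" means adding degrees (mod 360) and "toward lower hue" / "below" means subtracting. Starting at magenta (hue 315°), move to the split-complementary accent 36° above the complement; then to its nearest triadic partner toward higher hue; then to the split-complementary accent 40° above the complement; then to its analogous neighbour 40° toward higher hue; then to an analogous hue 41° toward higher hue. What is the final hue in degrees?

+216° (split-comp 36° ↑): 315 + 216 = 531 → 531 − 360 = 171°
+120° (triadic ↑): 171 + 120 = 291°
+220° (split-comp 40° ↑): 291 + 220 = 511 → 511 − 360 = 151°
+40° (analog 40° ↑): 151 + 40 = 191°
+41° (analog 41° ↑): 191 + 41 = 232°

232°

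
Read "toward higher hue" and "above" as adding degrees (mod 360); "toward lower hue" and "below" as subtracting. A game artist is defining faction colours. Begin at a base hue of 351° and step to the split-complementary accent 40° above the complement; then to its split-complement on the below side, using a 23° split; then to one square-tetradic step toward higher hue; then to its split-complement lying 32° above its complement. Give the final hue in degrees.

351 + 220 = 571 → 571 − 360 = 211°   (split-comp 40° ↑)
211 + 157 = 368 → 368 − 360 = 8°   (split-comp 23° ↓)
8 + 90 = 98°   (square ↑)
98 + 212 = 310°   (split-comp 32° ↑)

310°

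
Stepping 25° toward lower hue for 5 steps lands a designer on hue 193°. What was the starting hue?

5 steps of 25° (toward lower hue) give a net shift of −125°.
Start = end − shift: 193 + 125 = 318°

318°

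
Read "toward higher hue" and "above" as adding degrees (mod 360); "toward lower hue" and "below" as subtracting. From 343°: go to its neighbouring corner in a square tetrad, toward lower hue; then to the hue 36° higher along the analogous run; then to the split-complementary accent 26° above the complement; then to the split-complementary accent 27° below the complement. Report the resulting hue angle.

square ↓ −90°: 343 − 90 = 253°
analog 36° ↑ +36°: 253 + 36 = 289°
split-comp 26° ↑ +206°: 289 + 206 = 495 → 495 − 360 = 135°
split-comp 27° ↓ +153°: 135 + 153 = 288°

288°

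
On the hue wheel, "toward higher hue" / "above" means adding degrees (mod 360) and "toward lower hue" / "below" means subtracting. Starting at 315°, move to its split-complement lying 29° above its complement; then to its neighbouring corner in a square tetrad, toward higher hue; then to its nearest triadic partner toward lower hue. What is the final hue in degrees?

+209° (split-comp 29° ↑): 315 + 209 = 524 → 524 − 360 = 164°
+90° (square ↑): 164 + 90 = 254°
−120° (triadic ↓): 254 − 120 = 134°

134°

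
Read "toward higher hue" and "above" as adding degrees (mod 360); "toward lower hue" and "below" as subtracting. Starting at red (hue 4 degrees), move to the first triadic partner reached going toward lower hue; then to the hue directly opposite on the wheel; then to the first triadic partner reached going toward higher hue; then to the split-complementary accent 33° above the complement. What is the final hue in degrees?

−120° (triadic ↓): 4 − 120 = -116 → -116 + 360 = 244°
+180° (complement): 244 + 180 = 424 → 424 − 360 = 64°
+120° (triadic ↑): 64 + 120 = 184°
+213° (split-comp 33° ↑): 184 + 213 = 397 → 397 − 360 = 37°

37°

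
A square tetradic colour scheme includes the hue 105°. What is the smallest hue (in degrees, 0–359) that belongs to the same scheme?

A square tetradic scheme places four hues every 90°.
The full set through 105° is {15°, 105°, 195°, 285°}.

15°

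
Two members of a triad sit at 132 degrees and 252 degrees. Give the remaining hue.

A triad spaces three hues 120° apart.
The full set is {12°, 132°, 252°}.

12°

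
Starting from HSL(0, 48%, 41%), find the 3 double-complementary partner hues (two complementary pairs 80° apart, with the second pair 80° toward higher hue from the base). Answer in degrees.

A rectangular tetradic uses two complementary pairs 80° apart: offsets 0°, 80°, 180°, 260°.
0 + 80 = 80°
0 + 180 = 180°
0 + 260 = 260°

80°, 180° and 260°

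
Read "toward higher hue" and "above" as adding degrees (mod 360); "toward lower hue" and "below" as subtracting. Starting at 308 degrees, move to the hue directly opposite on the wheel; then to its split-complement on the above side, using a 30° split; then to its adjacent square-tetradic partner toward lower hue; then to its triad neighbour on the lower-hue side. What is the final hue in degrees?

complement +180°: 308 + 180 = 488 → 488 − 360 = 128°
split-comp 30° ↑ +210°: 128 + 210 = 338°
square ↓ −90°: 338 − 90 = 248°
triadic ↓ −120°: 248 − 120 = 128°

128°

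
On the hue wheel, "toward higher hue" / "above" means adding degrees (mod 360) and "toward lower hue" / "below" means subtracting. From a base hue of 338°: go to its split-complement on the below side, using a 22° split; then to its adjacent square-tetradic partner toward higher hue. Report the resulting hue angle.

226°

+158° (split-comp 22° ↓): 338 + 158 = 496 → 496 − 360 = 136°
+90° (square ↑): 136 + 90 = 226°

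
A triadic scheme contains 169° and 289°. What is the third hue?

49°

A triad spaces three hues 120° apart.
The full set is {49°, 169°, 289°}.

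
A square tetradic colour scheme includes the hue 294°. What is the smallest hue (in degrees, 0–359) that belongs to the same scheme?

24°

A square tetradic scheme places four hues every 90°.
The full set through 294° is {24°, 114°, 204°, 294°}.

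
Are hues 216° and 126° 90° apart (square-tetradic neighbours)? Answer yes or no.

yes

Angular distance: |216 − 126| = 90 = 90°.
90° apart (square-tetradic neighbours) requires 90°.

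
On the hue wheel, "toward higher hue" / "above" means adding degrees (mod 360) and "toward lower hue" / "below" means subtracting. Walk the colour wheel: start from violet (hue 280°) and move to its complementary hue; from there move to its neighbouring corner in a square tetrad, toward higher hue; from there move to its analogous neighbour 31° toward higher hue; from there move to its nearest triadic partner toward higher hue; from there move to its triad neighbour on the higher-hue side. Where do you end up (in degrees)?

101°

280 + 180 = 460 → 460 − 360 = 100°   (complement)
100 + 90 = 190°   (square ↑)
190 + 31 = 221°   (analog 31° ↑)
221 + 120 = 341°   (triadic ↑)
341 + 120 = 461 → 461 − 360 = 101°   (triadic ↑)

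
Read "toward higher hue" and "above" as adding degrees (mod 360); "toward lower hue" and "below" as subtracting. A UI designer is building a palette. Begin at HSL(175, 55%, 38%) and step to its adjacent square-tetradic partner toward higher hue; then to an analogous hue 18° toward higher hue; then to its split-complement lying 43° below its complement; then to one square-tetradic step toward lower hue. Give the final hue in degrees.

175 + 90 = 265°   (square ↑)
265 + 18 = 283°   (analog 18° ↑)
283 + 137 = 420 → 420 − 360 = 60°   (split-comp 43° ↓)
60 − 90 = -30 → -30 + 360 = 330°   (square ↓)

330°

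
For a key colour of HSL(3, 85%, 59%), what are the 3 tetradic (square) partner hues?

3 + 90 = 93°
3 + 180 = 183°
3 + 270 = 273°

93°, 183°, 273°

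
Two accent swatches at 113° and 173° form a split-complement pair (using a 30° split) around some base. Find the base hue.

The accents sit 30° either side of the complement, so the complement is their short-arc midpoint on the wheel.
Short-arc midpoint of 113° and 173°: 143°.
Base is 180° from the complement: 143 − 180 = -37 → -37 + 360 = 323°

323°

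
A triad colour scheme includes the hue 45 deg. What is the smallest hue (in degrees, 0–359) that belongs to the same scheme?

45°

A triad places three hues 120° apart.
The full set through 45° is {45°, 165°, 285°}.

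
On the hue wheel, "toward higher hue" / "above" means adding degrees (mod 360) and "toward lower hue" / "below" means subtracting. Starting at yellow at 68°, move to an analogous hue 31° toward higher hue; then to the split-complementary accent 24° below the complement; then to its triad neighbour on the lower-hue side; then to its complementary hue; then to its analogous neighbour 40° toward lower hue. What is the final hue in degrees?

analog 31° ↑ +31°: 68 + 31 = 99°
split-comp 24° ↓ +156°: 99 + 156 = 255°
triadic ↓ −120°: 255 − 120 = 135°
complement +180°: 135 + 180 = 315°
analog 40° ↓ −40°: 315 − 40 = 275°

275°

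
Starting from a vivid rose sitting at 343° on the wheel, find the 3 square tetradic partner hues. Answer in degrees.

343 + 90 = 433 → 433 − 360 = 73°
343 + 180 = 523 → 523 − 360 = 163°
343 + 270 = 613 → 613 − 360 = 253°

73°, 163°, 253°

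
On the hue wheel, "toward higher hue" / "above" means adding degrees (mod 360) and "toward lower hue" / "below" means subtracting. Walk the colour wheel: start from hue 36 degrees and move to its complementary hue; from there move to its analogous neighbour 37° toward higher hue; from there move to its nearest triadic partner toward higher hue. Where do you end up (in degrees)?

complement +180°: 36 + 180 = 216°
analog 37° ↑ +37°: 216 + 37 = 253°
triadic ↑ +120°: 253 + 120 = 373 → 373 − 360 = 13°

13°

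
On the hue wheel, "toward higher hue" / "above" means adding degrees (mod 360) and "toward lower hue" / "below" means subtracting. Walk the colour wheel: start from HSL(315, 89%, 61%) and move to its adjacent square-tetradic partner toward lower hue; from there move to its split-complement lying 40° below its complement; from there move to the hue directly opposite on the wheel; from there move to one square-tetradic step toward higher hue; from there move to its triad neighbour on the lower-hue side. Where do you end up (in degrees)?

155°

−90° (square ↓): 315 − 90 = 225°
+140° (split-comp 40° ↓): 225 + 140 = 365 → 365 − 360 = 5°
+180° (complement): 5 + 180 = 185°
+90° (square ↑): 185 + 90 = 275°
−120° (triadic ↓): 275 − 120 = 155°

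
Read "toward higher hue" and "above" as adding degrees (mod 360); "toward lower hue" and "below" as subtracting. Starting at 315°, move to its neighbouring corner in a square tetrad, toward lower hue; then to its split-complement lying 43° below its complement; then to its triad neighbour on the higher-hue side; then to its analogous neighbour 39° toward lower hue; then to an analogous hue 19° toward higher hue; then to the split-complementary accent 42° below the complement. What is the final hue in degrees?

240°

315 − 90 = 225°   (square ↓)
225 + 137 = 362 → 362 − 360 = 2°   (split-comp 43° ↓)
2 + 120 = 122°   (triadic ↑)
122 − 39 = 83°   (analog 39° ↓)
83 + 19 = 102°   (analog 19° ↑)
102 + 138 = 240°   (split-comp 42° ↓)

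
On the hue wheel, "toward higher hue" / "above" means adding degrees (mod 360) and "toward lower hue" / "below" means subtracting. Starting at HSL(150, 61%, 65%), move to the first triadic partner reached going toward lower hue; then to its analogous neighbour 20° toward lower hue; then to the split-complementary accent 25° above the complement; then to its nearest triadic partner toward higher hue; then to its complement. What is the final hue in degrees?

155°

triadic ↓ −120°: 150 − 120 = 30°
analog 20° ↓ −20°: 30 − 20 = 10°
split-comp 25° ↑ +205°: 10 + 205 = 215°
triadic ↑ +120°: 215 + 120 = 335°
complement +180°: 335 + 180 = 515 → 515 − 360 = 155°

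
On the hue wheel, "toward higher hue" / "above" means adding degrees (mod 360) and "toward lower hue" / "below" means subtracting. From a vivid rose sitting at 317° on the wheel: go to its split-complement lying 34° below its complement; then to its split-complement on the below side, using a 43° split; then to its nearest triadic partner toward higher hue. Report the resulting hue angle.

+146° (split-comp 34° ↓): 317 + 146 = 463 → 463 − 360 = 103°
+137° (split-comp 43° ↓): 103 + 137 = 240°
+120° (triadic ↑): 240 + 120 = 360 → 360 − 360 = 0°

0°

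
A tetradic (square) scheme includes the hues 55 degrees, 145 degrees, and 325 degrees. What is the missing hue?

A square tetradic scheme places four hues every 90°.
The full set through 55° is {55°, 145°, 235°, 325°}.
Given {55°, 145°, 325°}, the missing hue is 235°.

235°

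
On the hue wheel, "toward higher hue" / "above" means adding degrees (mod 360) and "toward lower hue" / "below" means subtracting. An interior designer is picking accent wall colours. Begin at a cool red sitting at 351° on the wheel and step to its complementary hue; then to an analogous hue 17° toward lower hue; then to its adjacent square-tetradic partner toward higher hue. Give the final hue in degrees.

244°

complement +180°: 351 + 180 = 531 → 531 − 360 = 171°
analog 17° ↓ −17°: 171 − 17 = 154°
square ↑ +90°: 154 + 90 = 244°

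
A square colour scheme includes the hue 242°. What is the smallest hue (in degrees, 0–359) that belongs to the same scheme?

A square tetradic scheme places four hues every 90°.
The full set through 242° is {62°, 152°, 242°, 332°}.

62°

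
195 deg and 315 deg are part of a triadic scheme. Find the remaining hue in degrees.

A triad places three hues 120° apart.
The full set through 195° is {75°, 195°, 315°}.
Given {195°, 315°}, the missing hue is 75°.

75°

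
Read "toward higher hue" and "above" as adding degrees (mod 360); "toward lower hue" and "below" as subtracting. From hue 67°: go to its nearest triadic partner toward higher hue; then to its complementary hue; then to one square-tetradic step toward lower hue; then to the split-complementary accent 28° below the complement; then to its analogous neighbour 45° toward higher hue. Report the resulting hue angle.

+120° (triadic ↑): 67 + 120 = 187°
+180° (complement): 187 + 180 = 367 → 367 − 360 = 7°
−90° (square ↓): 7 − 90 = -83 → -83 + 360 = 277°
+152° (split-comp 28° ↓): 277 + 152 = 429 → 429 − 360 = 69°
+45° (analog 45° ↑): 69 + 45 = 114°

114°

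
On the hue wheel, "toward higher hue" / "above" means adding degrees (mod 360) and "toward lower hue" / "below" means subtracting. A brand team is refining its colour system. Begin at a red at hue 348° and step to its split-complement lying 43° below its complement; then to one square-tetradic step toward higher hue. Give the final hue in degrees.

348 + 137 = 485 → 485 − 360 = 125°   (split-comp 43° ↓)
125 + 90 = 215°   (square ↑)

215°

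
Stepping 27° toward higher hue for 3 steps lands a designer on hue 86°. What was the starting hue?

3 steps of 27° (toward higher hue) give a net shift of +81°.
Start = end − shift: 86 − 81 = 5°

5°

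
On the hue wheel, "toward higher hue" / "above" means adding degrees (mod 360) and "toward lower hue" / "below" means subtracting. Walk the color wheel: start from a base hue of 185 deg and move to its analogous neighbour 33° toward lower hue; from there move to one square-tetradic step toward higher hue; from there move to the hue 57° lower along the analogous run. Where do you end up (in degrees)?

185 − 33 = 152°   (analog 33° ↓)
152 + 90 = 242°   (square ↑)
242 − 57 = 185°   (analog 57° ↓)

185°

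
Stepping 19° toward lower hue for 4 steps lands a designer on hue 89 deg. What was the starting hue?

165°

4 steps of 19° (toward lower hue) give a net shift of −76°.
Start = end − shift: 89 + 76 = 165°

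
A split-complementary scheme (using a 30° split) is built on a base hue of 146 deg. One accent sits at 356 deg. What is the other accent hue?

Split-complementary hues sit 30° either side of the complement.
Complement of the base 146°: 146 + 180 = 326°
The given accent 356° is 30° one side of 326°; the other accent sits 30° the other side: 326 − 30 = 296°

296°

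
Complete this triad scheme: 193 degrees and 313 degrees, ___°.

A triad places three hues 120° apart.
The full set through 193° is {73°, 193°, 313°}.
Given {193°, 313°}, the missing hue is 73°.

73°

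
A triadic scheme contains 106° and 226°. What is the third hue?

A triad spaces three hues 120° apart.
The full set is {106°, 226°, 346°}.

346°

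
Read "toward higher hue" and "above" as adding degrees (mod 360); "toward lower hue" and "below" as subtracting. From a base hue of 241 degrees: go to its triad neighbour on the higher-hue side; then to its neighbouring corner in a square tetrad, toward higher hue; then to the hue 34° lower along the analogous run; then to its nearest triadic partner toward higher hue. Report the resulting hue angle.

177°

triadic ↑ +120°: 241 + 120 = 361 → 361 − 360 = 1°
square ↑ +90°: 1 + 90 = 91°
analog 34° ↓ −34°: 91 − 34 = 57°
triadic ↑ +120°: 57 + 120 = 177°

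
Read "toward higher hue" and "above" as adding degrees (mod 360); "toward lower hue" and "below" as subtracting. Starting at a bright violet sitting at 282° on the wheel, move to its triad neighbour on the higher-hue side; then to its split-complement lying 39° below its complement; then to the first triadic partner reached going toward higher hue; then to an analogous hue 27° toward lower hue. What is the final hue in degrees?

282 + 120 = 402 → 402 − 360 = 42°   (triadic ↑)
42 + 141 = 183°   (split-comp 39° ↓)
183 + 120 = 303°   (triadic ↑)
303 − 27 = 276°   (analog 27° ↓)

276°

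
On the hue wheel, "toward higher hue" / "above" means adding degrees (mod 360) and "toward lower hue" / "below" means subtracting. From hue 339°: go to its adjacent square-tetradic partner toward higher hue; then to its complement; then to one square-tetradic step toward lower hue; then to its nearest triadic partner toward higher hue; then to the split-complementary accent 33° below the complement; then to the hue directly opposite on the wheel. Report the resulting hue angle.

+90° (square ↑): 339 + 90 = 429 → 429 − 360 = 69°
+180° (complement): 69 + 180 = 249°
−90° (square ↓): 249 − 90 = 159°
+120° (triadic ↑): 159 + 120 = 279°
+147° (split-comp 33° ↓): 279 + 147 = 426 → 426 − 360 = 66°
+180° (complement): 66 + 180 = 246°

246°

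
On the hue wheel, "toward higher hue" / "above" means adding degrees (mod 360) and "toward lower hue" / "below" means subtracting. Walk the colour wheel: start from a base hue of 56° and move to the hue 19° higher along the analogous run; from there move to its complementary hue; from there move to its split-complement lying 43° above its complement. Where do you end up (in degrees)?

56 + 19 = 75°   (analog 19° ↑)
75 + 180 = 255°   (complement)
255 + 223 = 478 → 478 − 360 = 118°   (split-comp 43° ↑)

118°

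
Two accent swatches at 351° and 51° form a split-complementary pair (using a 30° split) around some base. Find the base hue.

201°

The accents sit 30° either side of the complement, so the complement is their short-arc midpoint on the wheel.
Short-arc midpoint of 351° and 51°: 21°.
Base is 180° from the complement: 21 − 180 = -159 → -159 + 360 = 201°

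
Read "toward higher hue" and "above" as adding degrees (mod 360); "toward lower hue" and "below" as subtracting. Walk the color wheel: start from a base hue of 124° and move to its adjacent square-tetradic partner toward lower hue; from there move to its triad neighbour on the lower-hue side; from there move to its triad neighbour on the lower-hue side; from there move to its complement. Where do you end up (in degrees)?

334°

124 − 90 = 34°   (square ↓)
34 − 120 = -86 → -86 + 360 = 274°   (triadic ↓)
274 − 120 = 154°   (triadic ↓)
154 + 180 = 334°   (complement)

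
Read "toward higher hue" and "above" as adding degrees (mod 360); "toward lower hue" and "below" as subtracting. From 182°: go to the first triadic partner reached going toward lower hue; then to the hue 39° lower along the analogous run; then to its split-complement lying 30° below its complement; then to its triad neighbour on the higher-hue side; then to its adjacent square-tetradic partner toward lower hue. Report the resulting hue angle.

203°

182 − 120 = 62°   (triadic ↓)
62 − 39 = 23°   (analog 39° ↓)
23 + 150 = 173°   (split-comp 30° ↓)
173 + 120 = 293°   (triadic ↑)
293 − 90 = 203°   (square ↓)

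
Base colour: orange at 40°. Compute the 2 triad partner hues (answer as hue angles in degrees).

160° and 280°

A triad places three hues 120° apart.
40 + 120 = 160°
40 + 240 = 280°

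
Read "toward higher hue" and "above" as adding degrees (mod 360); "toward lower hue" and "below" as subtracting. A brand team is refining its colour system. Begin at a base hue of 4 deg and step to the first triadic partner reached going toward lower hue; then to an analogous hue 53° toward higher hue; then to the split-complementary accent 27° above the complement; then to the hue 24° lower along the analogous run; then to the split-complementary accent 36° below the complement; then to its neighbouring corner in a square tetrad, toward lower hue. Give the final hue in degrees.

−120° (triadic ↓): 4 − 120 = -116 → -116 + 360 = 244°
+53° (analog 53° ↑): 244 + 53 = 297°
+207° (split-comp 27° ↑): 297 + 207 = 504 → 504 − 360 = 144°
−24° (analog 24° ↓): 144 − 24 = 120°
+144° (split-comp 36° ↓): 120 + 144 = 264°
−90° (square ↓): 264 − 90 = 174°

174°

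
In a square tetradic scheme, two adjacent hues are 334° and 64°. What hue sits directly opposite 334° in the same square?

154°

A square tetradic scheme places four hues 90° apart; opposite corners are 180° apart.
334 + 180 = 514 → 514 − 360 = 154°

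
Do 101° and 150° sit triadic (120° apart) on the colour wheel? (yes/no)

no

Angular distance: |101 − 150| = 49 = 49°.
Triadic (120° apart) requires 120°.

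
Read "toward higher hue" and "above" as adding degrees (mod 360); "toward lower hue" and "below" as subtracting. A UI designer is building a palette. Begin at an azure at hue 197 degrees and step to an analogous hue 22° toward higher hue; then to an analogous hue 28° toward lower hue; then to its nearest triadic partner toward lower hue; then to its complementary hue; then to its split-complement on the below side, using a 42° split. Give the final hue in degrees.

analog 22° ↑ +22°: 197 + 22 = 219°
analog 28° ↓ −28°: 219 − 28 = 191°
triadic ↓ −120°: 191 − 120 = 71°
complement +180°: 71 + 180 = 251°
split-comp 42° ↓ +138°: 251 + 138 = 389 → 389 − 360 = 29°

29°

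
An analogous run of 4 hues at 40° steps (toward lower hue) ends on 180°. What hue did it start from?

3 steps of 40° (toward lower hue) give a net shift of −120°.
Start = end − shift: 180 + 120 = 300°

300°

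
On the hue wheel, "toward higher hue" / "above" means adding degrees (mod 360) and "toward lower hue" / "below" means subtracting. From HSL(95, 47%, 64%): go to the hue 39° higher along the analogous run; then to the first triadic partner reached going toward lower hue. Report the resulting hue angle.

+39° (analog 39° ↑): 95 + 39 = 134°
−120° (triadic ↓): 134 − 120 = 14°

14°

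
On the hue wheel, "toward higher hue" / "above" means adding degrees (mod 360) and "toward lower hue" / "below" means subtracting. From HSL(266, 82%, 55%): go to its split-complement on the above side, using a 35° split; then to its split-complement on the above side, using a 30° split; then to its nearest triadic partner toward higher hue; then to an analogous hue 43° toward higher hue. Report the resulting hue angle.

134°

split-comp 35° ↑ +215°: 266 + 215 = 481 → 481 − 360 = 121°
split-comp 30° ↑ +210°: 121 + 210 = 331°
triadic ↑ +120°: 331 + 120 = 451 → 451 − 360 = 91°
analog 43° ↑ +43°: 91 + 43 = 134°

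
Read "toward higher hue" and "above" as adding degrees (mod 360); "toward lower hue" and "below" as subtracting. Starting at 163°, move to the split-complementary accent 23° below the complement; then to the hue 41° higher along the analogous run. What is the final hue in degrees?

+157° (split-comp 23° ↓): 163 + 157 = 320°
+41° (analog 41° ↑): 320 + 41 = 361 → 361 − 360 = 1°

1°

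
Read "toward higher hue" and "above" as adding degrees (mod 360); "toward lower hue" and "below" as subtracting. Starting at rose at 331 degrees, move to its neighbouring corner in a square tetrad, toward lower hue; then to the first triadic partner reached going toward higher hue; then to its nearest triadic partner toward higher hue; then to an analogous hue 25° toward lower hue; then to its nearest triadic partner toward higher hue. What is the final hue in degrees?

331 − 90 = 241°   (square ↓)
241 + 120 = 361 → 361 − 360 = 1°   (triadic ↑)
1 + 120 = 121°   (triadic ↑)
121 − 25 = 96°   (analog 25° ↓)
96 + 120 = 216°   (triadic ↑)

216°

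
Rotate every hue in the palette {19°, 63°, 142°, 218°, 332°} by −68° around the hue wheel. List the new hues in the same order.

19 − 68 = -49 → -49 + 360 = 311°
63 − 68 = -5 → -5 + 360 = 355°
142 − 68 = 74°
218 − 68 = 150°
332 − 68 = 264°

311°, 355°, 74°, 150°, 264°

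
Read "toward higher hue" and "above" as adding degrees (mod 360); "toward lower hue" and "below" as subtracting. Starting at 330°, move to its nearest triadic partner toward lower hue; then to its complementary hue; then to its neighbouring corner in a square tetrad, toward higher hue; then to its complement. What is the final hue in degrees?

−120° (triadic ↓): 330 − 120 = 210°
+180° (complement): 210 + 180 = 390 → 390 − 360 = 30°
+90° (square ↑): 30 + 90 = 120°
+180° (complement): 120 + 180 = 300°

300°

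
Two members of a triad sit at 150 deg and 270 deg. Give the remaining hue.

A triad spaces three hues 120° apart.
The full set is {30°, 150°, 270°}.

30°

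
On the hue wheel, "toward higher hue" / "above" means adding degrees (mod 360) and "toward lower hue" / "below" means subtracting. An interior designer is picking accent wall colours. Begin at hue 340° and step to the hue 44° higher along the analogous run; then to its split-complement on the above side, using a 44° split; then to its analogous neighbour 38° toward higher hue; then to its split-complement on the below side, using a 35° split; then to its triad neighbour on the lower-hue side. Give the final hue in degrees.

analog 44° ↑ +44°: 340 + 44 = 384 → 384 − 360 = 24°
split-comp 44° ↑ +224°: 24 + 224 = 248°
analog 38° ↑ +38°: 248 + 38 = 286°
split-comp 35° ↓ +145°: 286 + 145 = 431 → 431 − 360 = 71°
triadic ↓ −120°: 71 − 120 = -49 → -49 + 360 = 311°

311°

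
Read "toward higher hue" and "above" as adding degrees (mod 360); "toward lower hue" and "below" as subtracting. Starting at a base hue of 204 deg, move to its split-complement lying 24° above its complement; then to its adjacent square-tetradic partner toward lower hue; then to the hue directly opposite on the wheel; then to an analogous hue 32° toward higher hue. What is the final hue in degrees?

170°

+204° (split-comp 24° ↑): 204 + 204 = 408 → 408 − 360 = 48°
−90° (square ↓): 48 − 90 = -42 → -42 + 360 = 318°
+180° (complement): 318 + 180 = 498 → 498 − 360 = 138°
+32° (analog 32° ↑): 138 + 32 = 170°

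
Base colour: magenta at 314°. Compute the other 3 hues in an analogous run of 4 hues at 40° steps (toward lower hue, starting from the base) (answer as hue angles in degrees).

274°, 234°, 194°

314 − 40 = 274°
314 − 80 = 234°
314 − 120 = 194°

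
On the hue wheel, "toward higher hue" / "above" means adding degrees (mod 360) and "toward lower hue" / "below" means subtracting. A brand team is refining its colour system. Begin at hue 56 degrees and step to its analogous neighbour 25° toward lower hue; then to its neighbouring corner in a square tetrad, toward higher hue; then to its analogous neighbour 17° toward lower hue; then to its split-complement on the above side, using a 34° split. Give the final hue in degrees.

318°

56 − 25 = 31°   (analog 25° ↓)
31 + 90 = 121°   (square ↑)
121 − 17 = 104°   (analog 17° ↓)
104 + 214 = 318°   (split-comp 34° ↑)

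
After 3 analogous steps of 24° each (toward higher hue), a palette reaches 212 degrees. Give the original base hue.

140°

3 steps of 24° (toward higher hue) give a net shift of +72°.
Start = end − shift: 212 − 72 = 140°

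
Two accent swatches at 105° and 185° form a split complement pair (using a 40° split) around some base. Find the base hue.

325°

The accents sit 40° either side of the complement, so the complement is their short-arc midpoint on the wheel.
Short-arc midpoint of 105° and 185°: 145°.
Base is 180° from the complement: 145 − 180 = -35 → -35 + 360 = 325°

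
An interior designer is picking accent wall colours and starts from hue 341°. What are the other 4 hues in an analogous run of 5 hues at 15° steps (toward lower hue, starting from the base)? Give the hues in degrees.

Analogous hues sit every 15° along the wheel.
341 − 15 = 326°
341 − 30 = 311°
341 − 45 = 296°
341 − 60 = 281°

326°, 311°, 296° and 281°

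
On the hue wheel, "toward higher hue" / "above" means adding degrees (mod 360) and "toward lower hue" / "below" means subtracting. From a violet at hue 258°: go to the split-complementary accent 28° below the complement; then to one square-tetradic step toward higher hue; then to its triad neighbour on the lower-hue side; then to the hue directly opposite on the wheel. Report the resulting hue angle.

200°

258 + 152 = 410 → 410 − 360 = 50°   (split-comp 28° ↓)
50 + 90 = 140°   (square ↑)
140 − 120 = 20°   (triadic ↓)
20 + 180 = 200°   (complement)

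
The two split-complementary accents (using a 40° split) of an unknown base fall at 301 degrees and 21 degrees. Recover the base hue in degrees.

The accents sit 40° either side of the complement, so the complement is their short-arc midpoint on the wheel.
Short-arc midpoint of 301° and 21°: 341°.
Base is 180° from the complement: 341 − 180 = 161°

161°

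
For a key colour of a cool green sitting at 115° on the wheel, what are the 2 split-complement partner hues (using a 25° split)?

270° and 320°

Split-complementary hues sit 25° either side of the complement.
Complement of 115°: 115 + 180 = 295°
295 − 25 = 270°
295 + 25 = 320°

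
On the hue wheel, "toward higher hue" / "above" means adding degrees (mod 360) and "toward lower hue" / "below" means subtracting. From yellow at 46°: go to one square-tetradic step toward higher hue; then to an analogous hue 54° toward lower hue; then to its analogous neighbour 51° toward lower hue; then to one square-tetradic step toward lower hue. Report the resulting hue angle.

301°

square ↑ +90°: 46 + 90 = 136°
analog 54° ↓ −54°: 136 − 54 = 82°
analog 51° ↓ −51°: 82 − 51 = 31°
square ↓ −90°: 31 − 90 = -59 → -59 + 360 = 301°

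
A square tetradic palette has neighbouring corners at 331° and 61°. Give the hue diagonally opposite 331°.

A square tetradic scheme places four hues 90° apart; opposite corners are 180° apart.
331 + 180 = 511 → 511 − 360 = 151°

151°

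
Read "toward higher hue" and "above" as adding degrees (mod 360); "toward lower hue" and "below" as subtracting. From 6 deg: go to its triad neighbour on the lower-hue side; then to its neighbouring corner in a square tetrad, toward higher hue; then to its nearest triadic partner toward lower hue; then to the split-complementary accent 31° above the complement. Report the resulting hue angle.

67°

triadic ↓ −120°: 6 − 120 = -114 → -114 + 360 = 246°
square ↑ +90°: 246 + 90 = 336°
triadic ↓ −120°: 336 − 120 = 216°
split-comp 31° ↑ +211°: 216 + 211 = 427 → 427 − 360 = 67°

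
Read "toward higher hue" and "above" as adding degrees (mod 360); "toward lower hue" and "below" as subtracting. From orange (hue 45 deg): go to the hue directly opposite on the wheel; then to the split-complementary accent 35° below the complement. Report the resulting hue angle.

complement +180°: 45 + 180 = 225°
split-comp 35° ↓ +145°: 225 + 145 = 370 → 370 − 360 = 10°

10°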